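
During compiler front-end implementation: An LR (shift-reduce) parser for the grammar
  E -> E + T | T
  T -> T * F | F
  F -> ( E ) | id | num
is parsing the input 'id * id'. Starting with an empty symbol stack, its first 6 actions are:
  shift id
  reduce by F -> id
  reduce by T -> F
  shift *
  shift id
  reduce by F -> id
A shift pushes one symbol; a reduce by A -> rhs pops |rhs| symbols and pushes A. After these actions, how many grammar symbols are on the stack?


Tracking the symbol stack through each action:
  Action 1: shift 'id' : push -> stack = [id] (size 1)
  Action 2: reduce by F -> id : pop 1, push F -> stack = [F] (size 1)
  Action 3: reduce by T -> F : pop 1, push T -> stack = [T] (size 1)
  Action 4: shift '*' : push -> stack = [T, *] (size 2)
  Action 5: shift 'id' : push -> stack = [T, *, id] (size 3)
  Action 6: reduce by F -> id : pop 1, push F -> stack = [T, *, F] (size 3)
Final stack size: 3

3


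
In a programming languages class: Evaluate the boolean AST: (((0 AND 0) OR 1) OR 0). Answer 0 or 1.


Step 1: Evaluate inner node
  0 AND 0 = 0
Step 2: Evaluate next node
  0 OR 1 = 1
Step 3: Evaluate root node
  1 OR 0 = 1

1


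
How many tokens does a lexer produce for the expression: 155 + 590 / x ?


Scanning '155 + 590 / x'
Token 1: '155' -> integer_literal
Token 2: '+' -> operator
Token 3: '590' -> integer_literal
Token 4: '/' -> operator
Token 5: 'x' -> identifier
Total tokens: 5

5


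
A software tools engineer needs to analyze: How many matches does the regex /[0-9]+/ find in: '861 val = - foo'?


Pattern: /[0-9]+/ (int literals)
Input: '861 val = - foo'
Scanning for matches:
  Match 1: '861'
Total matches: 1

1


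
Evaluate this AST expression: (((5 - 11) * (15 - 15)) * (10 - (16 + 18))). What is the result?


Expression: (((5 - 11) * (15 - 15)) * (10 - (16 + 18)))
Evaluating step by step:
  5 - 11 = -6
  15 - 15 = 0
  -6 * 0 = 0
  16 + 18 = 34
  10 - 34 = -24
  0 * -24 = 0
Result: 0

0


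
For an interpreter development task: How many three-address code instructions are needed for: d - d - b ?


Expression: d - d - b
Generating three-address code (respecting * over +/- precedence):
  Instruction 1: t1 = d - d
  Instruction 2: t2 = t1 - b
Total instructions: 2

2


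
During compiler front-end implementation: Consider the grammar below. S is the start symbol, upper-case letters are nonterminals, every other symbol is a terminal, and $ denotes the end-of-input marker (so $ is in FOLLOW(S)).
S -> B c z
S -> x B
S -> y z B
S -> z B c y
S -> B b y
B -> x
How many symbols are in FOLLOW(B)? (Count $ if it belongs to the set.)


S is the start symbol and does not occur in any rule body, so FOLLOW(S) = {$}.
Examining every occurrence of B in a rule body:
  S -> B c z : B is followed by terminal 'c' -> add 'c'
  S -> x B : B is at the right end -> add FOLLOW(S) = {$}
  S -> y z B : B is at the right end -> add FOLLOW(S) = {$} (already in the set)
  S -> z B c y : B is followed by terminal 'c' -> add 'c' (already in the set)
  S -> B b y : B is followed by terminal 'b' -> add 'b'
  B -> x : B does not occur in the body -> contributes nothing
FOLLOW(B) = {b, c, $}
Count: 3

3


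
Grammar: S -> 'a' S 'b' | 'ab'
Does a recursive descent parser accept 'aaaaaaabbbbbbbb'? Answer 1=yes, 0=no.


Grammar accepts strings of the form a^n b^n (n >= 1)
Word: 'aaaaaaabbbbbbbb'
Counting: 7 a's and 8 b's
Check: 7 == 8? No
Mismatch: a-count != b-count
Rejected

0


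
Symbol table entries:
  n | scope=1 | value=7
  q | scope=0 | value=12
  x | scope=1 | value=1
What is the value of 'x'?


Searching symbol table for 'x':
  n | scope=1 | value=7
  q | scope=0 | value=12
  x | scope=1 | value=1 <- MATCH
Found 'x' at scope 1 with value 1

1


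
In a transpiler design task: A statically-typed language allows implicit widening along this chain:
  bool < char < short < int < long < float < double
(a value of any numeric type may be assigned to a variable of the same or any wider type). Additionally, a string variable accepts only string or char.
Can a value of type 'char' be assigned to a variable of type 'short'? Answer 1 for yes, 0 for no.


Target variable type: short
Source value type: char
Numeric ranks: char=1, short=2
Widening allowed iff rank(source) <= rank(target): 1 <= 2? Yes
Result: 1

1


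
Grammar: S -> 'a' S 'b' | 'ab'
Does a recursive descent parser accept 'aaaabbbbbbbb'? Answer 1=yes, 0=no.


Grammar accepts strings of the form a^n b^n (n >= 1)
Word: 'aaaabbbbbbbb'
Counting: 4 a's and 8 b's
Check: 4 == 8? No
Mismatch: a-count != b-count
Rejected

0


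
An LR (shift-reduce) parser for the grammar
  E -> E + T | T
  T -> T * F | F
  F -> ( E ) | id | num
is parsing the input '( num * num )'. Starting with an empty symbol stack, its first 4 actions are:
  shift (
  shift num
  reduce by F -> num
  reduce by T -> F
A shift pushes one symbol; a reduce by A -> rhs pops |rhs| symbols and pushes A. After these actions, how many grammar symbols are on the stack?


Tracking the symbol stack through each action:
  Action 1: shift '(' : push -> stack = [(] (size 1)
  Action 2: shift 'num' : push -> stack = [(, num] (size 2)
  Action 3: reduce by F -> num : pop 1, push F -> stack = [(, F] (size 2)
  Action 4: reduce by T -> F : pop 1, push T -> stack = [(, T] (size 2)
Final stack size: 2

2


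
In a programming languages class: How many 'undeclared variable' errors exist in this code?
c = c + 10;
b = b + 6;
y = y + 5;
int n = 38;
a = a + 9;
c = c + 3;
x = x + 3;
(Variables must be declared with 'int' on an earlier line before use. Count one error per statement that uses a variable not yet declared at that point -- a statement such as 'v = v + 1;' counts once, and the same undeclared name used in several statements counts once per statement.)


Scanning code line by line:
  Line 1: use 'c' -> ERROR (undeclared)
  Line 2: use 'b' -> ERROR (undeclared)
  Line 3: use 'y' -> ERROR (undeclared)
  Line 4: declare 'n' -> declared = ['n']
  Line 5: use 'a' -> ERROR (undeclared)
  Line 6: use 'c' -> ERROR (undeclared)
  Line 7: use 'x' -> ERROR (undeclared)
Total undeclared variable errors: 6

6


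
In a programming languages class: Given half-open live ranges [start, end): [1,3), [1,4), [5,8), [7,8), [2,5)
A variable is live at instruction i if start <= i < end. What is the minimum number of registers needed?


Live ranges:
  Var0: [1, 3)
  Var1: [1, 4)
  Var2: [5, 8)
  Var3: [7, 8)
  Var4: [2, 5)
Sweep-line events (position, delta, active):
  pos=1 start -> active=1
  pos=1 start -> active=2
  pos=2 start -> active=3
  pos=3 end -> active=2
  pos=4 end -> active=1
  pos=5 end -> active=0
  pos=5 start -> active=1
  pos=7 start -> active=2
  pos=8 end -> active=1
  pos=8 end -> active=0
Maximum simultaneous active: 3
Minimum registers needed: 3

3


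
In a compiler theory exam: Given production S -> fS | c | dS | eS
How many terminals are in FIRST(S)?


Production: S -> fS | c | dS | eS
Examining each alternative for leading terminals:
  S -> fS : first terminal = 'f'
  S -> c : first terminal = 'c'
  S -> dS : first terminal = 'd'
  S -> eS : first terminal = 'e'
FIRST(S) = {c, d, e, f}
Count: 4

4


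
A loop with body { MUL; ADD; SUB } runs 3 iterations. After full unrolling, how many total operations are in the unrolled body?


Loop body operations: MUL, ADD, SUB (3 ops per iteration)
Unrolling 3 iterations:
  Iteration 1: MUL, ADD, SUB (3 ops)
  Iteration 2: MUL, ADD, SUB (3 ops)
  Iteration 3: MUL, ADD, SUB (3 ops)
Total: 3 iterations * 3 ops/iter = 9 operations

9


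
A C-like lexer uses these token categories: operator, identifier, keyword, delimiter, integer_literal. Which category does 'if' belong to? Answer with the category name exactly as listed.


Token: 'if'
Checking categories:
  identifier: no
  integer_literal: no
  operator: no
  keyword: YES
  delimiter: no
Category: keyword

keyword


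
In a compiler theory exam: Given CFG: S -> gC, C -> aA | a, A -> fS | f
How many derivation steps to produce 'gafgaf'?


Grammar: S -> gC, C -> aA | a, A -> fS | f
Deriving 'gafgaf':
Step 1: S -> gC => gC
Step 2: C -> aA => gaA
Step 3: A -> fS => gafS
Step 4: S -> gC => gafgC
Step 5: C -> aA => gafgaA
Step 6: A -> f => gafgaf
Total derivation steps: 6

6


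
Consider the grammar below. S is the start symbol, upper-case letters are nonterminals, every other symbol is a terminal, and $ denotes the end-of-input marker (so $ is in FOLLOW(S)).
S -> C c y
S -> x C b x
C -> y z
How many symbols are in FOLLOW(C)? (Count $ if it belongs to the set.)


S is the start symbol and does not occur in any rule body, so FOLLOW(S) = {$}.
Examining every occurrence of C in a rule body:
  S -> C c y : C is followed by terminal 'c' -> add 'c'
  S -> x C b x : C is followed by terminal 'b' -> add 'b'
  C -> y z : C does not occur in the body -> contributes nothing
FOLLOW(C) = {b, c}
Count: 2

2


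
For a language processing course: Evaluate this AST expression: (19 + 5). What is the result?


Expression: (19 + 5)
Evaluating step by step:
  19 + 5 = 24
Result: 24

24


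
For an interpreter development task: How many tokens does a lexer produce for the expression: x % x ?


Scanning 'x % x'
Token 1: 'x' -> identifier
Token 2: '%' -> operator
Token 3: 'x' -> identifier
Total tokens: 3

3


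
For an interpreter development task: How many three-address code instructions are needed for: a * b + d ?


Expression: a * b + d
Generating three-address code (respecting * over +/- precedence):
  Instruction 1: t1 = a * b
  Instruction 2: t2 = t1 + d
Total instructions: 2

2


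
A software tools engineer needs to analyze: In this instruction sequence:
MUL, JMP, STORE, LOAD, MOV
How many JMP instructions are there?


Scanning instruction sequence for JMP:
  Position 1: MUL
  Position 2: JMP <- MATCH
  Position 3: STORE
  Position 4: LOAD
  Position 5: MOV
Matches at positions: [2]
Total JMP count: 1

1


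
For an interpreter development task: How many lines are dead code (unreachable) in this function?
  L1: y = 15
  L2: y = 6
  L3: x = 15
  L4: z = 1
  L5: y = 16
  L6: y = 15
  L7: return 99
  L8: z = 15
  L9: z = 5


Analyzing control flow:
  L1: reachable (before return)
  L2: reachable (before return)
  L3: reachable (before return)
  L4: reachable (before return)
  L5: reachable (before return)
  L6: reachable (before return)
  L7: reachable (return statement)
  L8: DEAD (after return at L7)
  L9: DEAD (after return at L7)
Return at L7, total lines = 9
Dead lines: L8 through L9
Count: 2

2


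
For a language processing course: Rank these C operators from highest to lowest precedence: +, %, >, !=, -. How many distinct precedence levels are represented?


Looking up precedence for each operator:
  + -> precedence 5
  % -> precedence 6
  > -> precedence 4
  != -> precedence 3
  - -> precedence 5
Sorted highest to lowest: %, +, -, >, !=
Distinct precedence values: [6, 5, 4, 3]
Number of distinct levels: 4

4


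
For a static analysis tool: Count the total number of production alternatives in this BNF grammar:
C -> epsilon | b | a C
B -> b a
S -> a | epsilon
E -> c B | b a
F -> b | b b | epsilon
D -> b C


Counting alternatives per rule:
  C: 3 alternative(s)
  B: 1 alternative(s)
  S: 2 alternative(s)
  E: 2 alternative(s)
  F: 3 alternative(s)
  D: 1 alternative(s)
Sum: 3 + 1 + 2 + 2 + 3 + 1 = 12

12


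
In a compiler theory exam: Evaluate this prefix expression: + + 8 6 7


Parsing prefix expression: + + 8 6 7
Step 1: Innermost operation '+ 8 6'
  8 + 6 = 14
Step 2: Outer operation '+ [14] 7'
  14 + 7 = 21

21


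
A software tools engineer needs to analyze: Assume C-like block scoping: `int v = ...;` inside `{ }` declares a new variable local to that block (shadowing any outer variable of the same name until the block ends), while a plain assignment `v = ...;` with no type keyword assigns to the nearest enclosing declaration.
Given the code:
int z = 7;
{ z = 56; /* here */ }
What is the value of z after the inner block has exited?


Analyzing scoping rules:
Outer scope: declares z = 7
Inner block: 'z = 56;' has no type keyword, so it is an assignment to the outer z (no shadowing)
The assignment changed the outer variable itself, so the new value persists after the block -> 56
Result: 56

56


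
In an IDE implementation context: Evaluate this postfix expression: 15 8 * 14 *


Processing tokens left to right:
Push 15, Push 8
Pop 15 and 8, compute 15 * 8 = 120, push 120
Push 14
Pop 120 and 14, compute 120 * 14 = 1680, push 1680
Stack result: 1680

1680


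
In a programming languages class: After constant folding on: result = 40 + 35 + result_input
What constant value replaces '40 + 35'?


Identifying constant sub-expression:
  Original: result = 40 + 35 + result_input
  40 and 35 are both compile-time constants
  Evaluating: 40 + 35 = 75
  After folding: result = 75 + result_input

75


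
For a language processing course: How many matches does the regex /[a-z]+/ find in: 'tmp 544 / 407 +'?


Pattern: /[a-z]+/ (identifiers)
Input: 'tmp 544 / 407 +'
Scanning for matches:
  Match 1: 'tmp'
Total matches: 1

1


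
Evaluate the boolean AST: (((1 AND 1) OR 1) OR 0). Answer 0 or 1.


Step 1: Evaluate inner node
  1 AND 1 = 1
Step 2: Evaluate next node
  1 OR 1 = 1
Step 3: Evaluate root node
  1 OR 0 = 1

1


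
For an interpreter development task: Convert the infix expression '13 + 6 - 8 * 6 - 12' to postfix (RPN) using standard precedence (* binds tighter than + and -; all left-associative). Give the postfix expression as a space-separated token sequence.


Applying the shunting-yard algorithm:
  Operand 13 -> output
  Push '+' onto operator stack -> op-stack: [+]
  Operand 6 -> output
  See '-' (prec 1); top '+' (prec 1) >= it -> pop '+' to output
  Push '-' onto operator stack -> op-stack: [-]
  Operand 8 -> output
  Push '*' onto operator stack -> op-stack: [-, *]
  Operand 6 -> output
  See '-' (prec 1); top '*' (prec 2) >= it -> pop '*' to output
  See '-' (prec 1); top '-' (prec 1) >= it -> pop '-' to output
  Push '-' onto operator stack -> op-stack: [-]
  Operand 12 -> output
  End of input: pop '-' to output
Postfix result: 13 6 + 8 6 * - 12 -

13 6 + 8 6 * - 12 -


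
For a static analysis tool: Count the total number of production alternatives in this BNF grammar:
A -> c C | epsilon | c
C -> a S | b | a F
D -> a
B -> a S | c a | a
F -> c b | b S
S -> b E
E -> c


Counting alternatives per rule:
  A: 3 alternative(s)
  C: 3 alternative(s)
  D: 1 alternative(s)
  B: 3 alternative(s)
  F: 2 alternative(s)
  S: 1 alternative(s)
  E: 1 alternative(s)
Sum: 3 + 3 + 1 + 3 + 2 + 1 + 1 = 14

14


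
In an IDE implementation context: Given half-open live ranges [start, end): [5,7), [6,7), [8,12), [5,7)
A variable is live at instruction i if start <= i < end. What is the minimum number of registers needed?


Live ranges:
  Var0: [5, 7)
  Var1: [6, 7)
  Var2: [8, 12)
  Var3: [5, 7)
Sweep-line events (position, delta, active):
  pos=5 start -> active=1
  pos=5 start -> active=2
  pos=6 start -> active=3
  pos=7 end -> active=2
  pos=7 end -> active=1
  pos=7 end -> active=0
  pos=8 start -> active=1
  pos=12 end -> active=0
Maximum simultaneous active: 3
Minimum registers needed: 3

3


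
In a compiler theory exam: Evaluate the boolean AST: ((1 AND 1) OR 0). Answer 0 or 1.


Step 1: Evaluate inner node
  1 AND 1 = 1
Step 2: Evaluate root node
  1 OR 0 = 1

1


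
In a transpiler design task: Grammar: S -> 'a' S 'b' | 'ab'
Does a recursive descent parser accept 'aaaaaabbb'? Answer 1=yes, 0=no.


Grammar accepts strings of the form a^n b^n (n >= 1)
Word: 'aaaaaabbb'
Counting: 6 a's and 3 b's
Check: 6 == 3? No
Mismatch: a-count != b-count
Rejected

0


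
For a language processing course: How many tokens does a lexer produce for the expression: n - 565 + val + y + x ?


Scanning 'n - 565 + val + y + x'
Token 1: 'n' -> identifier
Token 2: '-' -> operator
Token 3: '565' -> integer_literal
Token 4: '+' -> operator
Token 5: 'val' -> identifier
Token 6: '+' -> operator
Token 7: 'y' -> identifier
Token 8: '+' -> operator
Token 9: 'x' -> identifier
Total tokens: 9

9


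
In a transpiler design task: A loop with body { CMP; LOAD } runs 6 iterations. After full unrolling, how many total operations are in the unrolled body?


Loop body operations: CMP, LOAD (2 ops per iteration)
Unrolling 6 iterations:
  Iteration 1: CMP, LOAD (2 ops)
  Iteration 2: CMP, LOAD (2 ops)
  Iteration 3: CMP, LOAD (2 ops)
  Iteration 4: CMP, LOAD (2 ops)
  Iteration 5: CMP, LOAD (2 ops)
  Iteration 6: CMP, LOAD (2 ops)
Total: 6 iterations * 2 ops/iter = 12 operations

12


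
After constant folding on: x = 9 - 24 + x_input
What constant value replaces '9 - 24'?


Identifying constant sub-expression:
  Original: x = 9 - 24 + x_input
  9 and 24 are both compile-time constants
  Evaluating: 9 - 24 = -15
  After folding: x = -15 + x_input

-15


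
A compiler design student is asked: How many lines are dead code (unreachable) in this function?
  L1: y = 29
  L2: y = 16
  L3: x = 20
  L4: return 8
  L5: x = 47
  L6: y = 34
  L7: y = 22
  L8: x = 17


Analyzing control flow:
  L1: reachable (before return)
  L2: reachable (before return)
  L3: reachable (before return)
  L4: reachable (return statement)
  L5: DEAD (after return at L4)
  L6: DEAD (after return at L4)
  L7: DEAD (after return at L4)
  L8: DEAD (after return at L4)
Return at L4, total lines = 8
Dead lines: L5 through L8
Count: 4

4


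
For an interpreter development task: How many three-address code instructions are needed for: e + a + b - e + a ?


Expression: e + a + b - e + a
Generating three-address code (respecting * over +/- precedence):
  Instruction 1: t1 = e + a
  Instruction 2: t2 = t1 + b
  Instruction 3: t3 = t2 - e
  Instruction 4: t4 = t3 + a
Total instructions: 4

4


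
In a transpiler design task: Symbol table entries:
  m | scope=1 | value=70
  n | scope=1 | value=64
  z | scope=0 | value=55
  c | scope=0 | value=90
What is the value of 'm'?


Searching symbol table for 'm':
  m | scope=1 | value=70 <- MATCH
  n | scope=1 | value=64
  z | scope=0 | value=55
  c | scope=0 | value=90
Found 'm' at scope 1 with value 70

70


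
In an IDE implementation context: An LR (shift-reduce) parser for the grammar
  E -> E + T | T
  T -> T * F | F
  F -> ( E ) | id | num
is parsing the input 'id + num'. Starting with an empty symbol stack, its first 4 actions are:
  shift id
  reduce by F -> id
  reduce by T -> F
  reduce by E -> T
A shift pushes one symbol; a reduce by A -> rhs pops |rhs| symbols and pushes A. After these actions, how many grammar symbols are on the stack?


Tracking the symbol stack through each action:
  Action 1: shift 'id' : push -> stack = [id] (size 1)
  Action 2: reduce by F -> id : pop 1, push F -> stack = [F] (size 1)
  Action 3: reduce by T -> F : pop 1, push T -> stack = [T] (size 1)
  Action 4: reduce by E -> T : pop 1, push E -> stack = [E] (size 1)
Final stack size: 1

1


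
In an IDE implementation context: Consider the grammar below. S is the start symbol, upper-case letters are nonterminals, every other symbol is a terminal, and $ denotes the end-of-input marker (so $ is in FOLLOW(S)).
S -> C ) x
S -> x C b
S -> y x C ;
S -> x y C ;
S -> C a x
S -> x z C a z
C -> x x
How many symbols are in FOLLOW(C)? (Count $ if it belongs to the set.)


S is the start symbol and does not occur in any rule body, so FOLLOW(S) = {$}.
Examining every occurrence of C in a rule body:
  S -> C ) x : C is followed by terminal ')' -> add ')'
  S -> x C b : C is followed by terminal 'b' -> add 'b'
  S -> y x C ; : C is followed by terminal ';' -> add ';'
  S -> x y C ; : C is followed by terminal ';' -> add ';' (already in the set)
  S -> C a x : C is followed by terminal 'a' -> add 'a'
  S -> x z C a z : C is followed by terminal 'a' -> add 'a' (already in the set)
  C -> x x : C does not occur in the body -> contributes nothing
FOLLOW(C) = {), ;, a, b}
Count: 4

4


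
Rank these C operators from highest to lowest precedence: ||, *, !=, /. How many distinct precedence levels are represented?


Looking up precedence for each operator:
  || -> precedence 1
  * -> precedence 6
  != -> precedence 3
  / -> precedence 6
Sorted highest to lowest: *, /, !=, ||
Distinct precedence values: [6, 3, 1]
Number of distinct levels: 3

3


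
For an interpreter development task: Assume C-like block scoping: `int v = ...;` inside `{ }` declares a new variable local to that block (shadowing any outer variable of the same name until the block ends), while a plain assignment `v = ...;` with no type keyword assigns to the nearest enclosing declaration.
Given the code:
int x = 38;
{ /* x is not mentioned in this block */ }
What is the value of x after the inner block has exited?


Analyzing scoping rules:
Outer scope: declares x = 38
Inner block: x is neither redeclared nor assigned -> unchanged
After the block -> 38
Result: 38

38


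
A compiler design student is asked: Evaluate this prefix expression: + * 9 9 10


Parsing prefix expression: + * 9 9 10
Step 1: Innermost operation '* 9 9'
  9 * 9 = 81
Step 2: Outer operation '+ [81] 10'
  81 + 10 = 91

91


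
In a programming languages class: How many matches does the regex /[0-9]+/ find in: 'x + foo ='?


Pattern: /[0-9]+/ (int literals)
Input: 'x + foo ='
Scanning for matches:
Total matches: 0

0


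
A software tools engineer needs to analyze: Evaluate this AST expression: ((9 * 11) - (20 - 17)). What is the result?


Expression: ((9 * 11) - (20 - 17))
Evaluating step by step:
  9 * 11 = 99
  20 - 17 = 3
  99 - 3 = 96
Result: 96

96


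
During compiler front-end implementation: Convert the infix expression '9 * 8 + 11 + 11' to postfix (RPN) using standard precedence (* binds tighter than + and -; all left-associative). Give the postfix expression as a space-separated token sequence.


Applying the shunting-yard algorithm:
  Operand 9 -> output
  Push '*' onto operator stack -> op-stack: [*]
  Operand 8 -> output
  See '+' (prec 1); top '*' (prec 2) >= it -> pop '*' to output
  Push '+' onto operator stack -> op-stack: [+]
  Operand 11 -> output
  See '+' (prec 1); top '+' (prec 1) >= it -> pop '+' to output
  Push '+' onto operator stack -> op-stack: [+]
  Operand 11 -> output
  End of input: pop '+' to output
Postfix result: 9 8 * 11 + 11 +

9 8 * 11 + 11 +


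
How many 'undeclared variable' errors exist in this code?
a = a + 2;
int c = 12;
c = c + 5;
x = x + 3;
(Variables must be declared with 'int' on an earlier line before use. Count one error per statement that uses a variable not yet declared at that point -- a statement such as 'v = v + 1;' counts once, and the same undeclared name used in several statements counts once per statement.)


Scanning code line by line:
  Line 1: use 'a' -> ERROR (undeclared)
  Line 2: declare 'c' -> declared = ['c']
  Line 3: use 'c' -> OK (declared)
  Line 4: use 'x' -> ERROR (undeclared)
Total undeclared variable errors: 2

2


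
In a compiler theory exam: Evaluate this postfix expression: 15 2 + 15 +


Processing tokens left to right:
Push 15, Push 2
Pop 15 and 2, compute 15 + 2 = 17, push 17
Push 15
Pop 17 and 15, compute 17 + 15 = 32, push 32
Stack result: 32

32


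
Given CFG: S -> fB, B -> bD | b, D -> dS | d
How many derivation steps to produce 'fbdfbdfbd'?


Grammar: S -> fB, B -> bD | b, D -> dS | d
Deriving 'fbdfbdfbd':
Step 1: S -> fB => fB
Step 2: B -> bD => fbD
Step 3: D -> dS => fbdS
Step 4: S -> fB => fbdfB
Step 5: B -> bD => fbdfbD
Step 6: D -> dS => fbdfbdS
Step 7: S -> fB => fbdfbdfB
Step 8: B -> bD => fbdfbdfbD
Step 9: D -> d => fbdfbdfbd
Total derivation steps: 9

9


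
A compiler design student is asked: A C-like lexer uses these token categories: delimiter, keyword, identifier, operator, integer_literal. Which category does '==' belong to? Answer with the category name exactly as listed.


Token: '=='
Checking categories:
  identifier: no
  integer_literal: no
  operator: YES
  keyword: no
  delimiter: no
Category: operator

operator


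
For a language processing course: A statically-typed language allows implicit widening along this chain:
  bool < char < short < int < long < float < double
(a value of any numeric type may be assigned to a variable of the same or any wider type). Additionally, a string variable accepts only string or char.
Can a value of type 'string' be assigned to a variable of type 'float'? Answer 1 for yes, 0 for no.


Target variable type: float
Source value type: string
Rule: string cannot widen to any numeric type
Result: 0

0


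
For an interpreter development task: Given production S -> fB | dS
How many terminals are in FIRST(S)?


Production: S -> fB | dS
Examining each alternative for leading terminals:
  S -> fB : first terminal = 'f'
  S -> dS : first terminal = 'd'
FIRST(S) = {d, f}
Count: 2

2


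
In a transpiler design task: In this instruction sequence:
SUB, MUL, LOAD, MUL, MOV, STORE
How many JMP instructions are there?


Scanning instruction sequence for JMP:
  Position 1: SUB
  Position 2: MUL
  Position 3: LOAD
  Position 4: MUL
  Position 5: MOV
  Position 6: STORE
Matches at positions: []
Total JMP count: 0

0


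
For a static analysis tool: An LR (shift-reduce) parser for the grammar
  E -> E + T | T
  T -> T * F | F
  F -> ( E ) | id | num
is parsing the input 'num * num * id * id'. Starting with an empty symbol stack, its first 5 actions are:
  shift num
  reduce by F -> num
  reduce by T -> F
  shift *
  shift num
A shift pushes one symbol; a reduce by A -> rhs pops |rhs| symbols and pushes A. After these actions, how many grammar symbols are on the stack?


Tracking the symbol stack through each action:
  Action 1: shift 'num' : push -> stack = [num] (size 1)
  Action 2: reduce by F -> num : pop 1, push F -> stack = [F] (size 1)
  Action 3: reduce by T -> F : pop 1, push T -> stack = [T] (size 1)
  Action 4: shift '*' : push -> stack = [T, *] (size 2)
  Action 5: shift 'num' : push -> stack = [T, *, num] (size 3)
Final stack size: 3

3


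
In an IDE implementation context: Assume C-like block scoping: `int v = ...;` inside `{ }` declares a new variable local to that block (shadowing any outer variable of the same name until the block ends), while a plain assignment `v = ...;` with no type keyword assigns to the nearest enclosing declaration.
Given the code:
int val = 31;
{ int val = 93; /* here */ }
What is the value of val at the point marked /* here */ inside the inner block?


Analyzing scoping rules:
Outer scope: declares val = 31
Inner block: 'int val = 93;' declares a NEW val that shadows the outer one
Inside the block the inner declaration is in scope -> 93
Result: 93

93


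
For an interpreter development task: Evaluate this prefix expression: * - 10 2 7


Parsing prefix expression: * - 10 2 7
Step 1: Innermost operation '- 10 2'
  10 - 2 = 8
Step 2: Outer operation '* [8] 7'
  8 * 7 = 56

56


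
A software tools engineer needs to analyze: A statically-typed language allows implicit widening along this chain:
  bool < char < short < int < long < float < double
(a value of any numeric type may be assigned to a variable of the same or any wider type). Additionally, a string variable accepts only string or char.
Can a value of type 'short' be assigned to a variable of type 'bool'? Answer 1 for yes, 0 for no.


Target variable type: bool
Source value type: short
Numeric ranks: short=2, bool=0
Widening allowed iff rank(source) <= rank(target): 2 <= 0? No
Result: 0

0


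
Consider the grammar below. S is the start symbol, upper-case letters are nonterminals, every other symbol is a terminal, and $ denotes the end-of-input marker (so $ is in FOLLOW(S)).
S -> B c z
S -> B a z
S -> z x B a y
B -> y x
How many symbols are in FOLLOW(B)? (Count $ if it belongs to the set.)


S is the start symbol and does not occur in any rule body, so FOLLOW(S) = {$}.
Examining every occurrence of B in a rule body:
  S -> B c z : B is followed by terminal 'c' -> add 'c'
  S -> B a z : B is followed by terminal 'a' -> add 'a'
  S -> z x B a y : B is followed by terminal 'a' -> add 'a' (already in the set)
  B -> y x : B does not occur in the body -> contributes nothing
FOLLOW(B) = {a, c}
Count: 2

2


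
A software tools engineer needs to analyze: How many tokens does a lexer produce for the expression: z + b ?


Scanning 'z + b'
Token 1: 'z' -> identifier
Token 2: '+' -> operator
Token 3: 'b' -> identifier
Total tokens: 3

3


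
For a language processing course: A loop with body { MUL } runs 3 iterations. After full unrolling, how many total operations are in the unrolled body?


Loop body operations: MUL (1 op per iteration)
Unrolling 3 iterations:
  Iteration 1: MUL (1 ops)
  Iteration 2: MUL (1 ops)
  Iteration 3: MUL (1 ops)
Total: 3 iterations * 1 ops/iter = 3 operations

3


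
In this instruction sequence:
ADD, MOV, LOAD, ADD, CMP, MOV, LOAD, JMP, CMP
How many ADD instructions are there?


Scanning instruction sequence for ADD:
  Position 1: ADD <- MATCH
  Position 2: MOV
  Position 3: LOAD
  Position 4: ADD <- MATCH
  Position 5: CMP
  Position 6: MOV
  Position 7: LOAD
  Position 8: JMP
  Position 9: CMP
Matches at positions: [1, 4]
Total ADD count: 2

2


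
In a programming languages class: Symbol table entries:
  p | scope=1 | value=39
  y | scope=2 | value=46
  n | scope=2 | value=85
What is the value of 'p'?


Searching symbol table for 'p':
  p | scope=1 | value=39 <- MATCH
  y | scope=2 | value=46
  n | scope=2 | value=85
Found 'p' at scope 1 with value 39

39


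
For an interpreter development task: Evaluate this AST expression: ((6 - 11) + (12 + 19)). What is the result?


Expression: ((6 - 11) + (12 + 19))
Evaluating step by step:
  6 - 11 = -5
  12 + 19 = 31
  -5 + 31 = 26
Result: 26

26


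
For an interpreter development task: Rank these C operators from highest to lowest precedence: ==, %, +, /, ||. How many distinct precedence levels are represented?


Looking up precedence for each operator:
  == -> precedence 3
  % -> precedence 6
  + -> precedence 5
  / -> precedence 6
  || -> precedence 1
Sorted highest to lowest: %, /, +, ==, ||
Distinct precedence values: [6, 5, 3, 1]
Number of distinct levels: 4

4


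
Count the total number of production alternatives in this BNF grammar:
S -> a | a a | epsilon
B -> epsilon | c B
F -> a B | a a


Counting alternatives per rule:
  S: 3 alternative(s)
  B: 2 alternative(s)
  F: 2 alternative(s)
Sum: 3 + 2 + 2 = 7

7


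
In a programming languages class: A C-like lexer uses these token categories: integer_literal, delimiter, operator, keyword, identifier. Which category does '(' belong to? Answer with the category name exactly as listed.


Token: '('
Checking categories:
  identifier: no
  integer_literal: no
  operator: no
  keyword: no
  delimiter: YES
Category: delimiter

delimiter


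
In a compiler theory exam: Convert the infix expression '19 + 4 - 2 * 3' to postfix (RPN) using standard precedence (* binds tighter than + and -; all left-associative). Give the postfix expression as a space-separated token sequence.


Applying the shunting-yard algorithm:
  Operand 19 -> output
  Push '+' onto operator stack -> op-stack: [+]
  Operand 4 -> output
  See '-' (prec 1); top '+' (prec 1) >= it -> pop '+' to output
  Push '-' onto operator stack -> op-stack: [-]
  Operand 2 -> output
  Push '*' onto operator stack -> op-stack: [-, *]
  Operand 3 -> output
  End of input: pop '*' to output
  End of input: pop '-' to output
Postfix result: 19 4 + 2 3 * -

19 4 + 2 3 * -


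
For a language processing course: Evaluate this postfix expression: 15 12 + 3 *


Processing tokens left to right:
Push 15, Push 12
Pop 15 and 12, compute 15 + 12 = 27, push 27
Push 3
Pop 27 and 3, compute 27 * 3 = 81, push 81
Stack result: 81

81


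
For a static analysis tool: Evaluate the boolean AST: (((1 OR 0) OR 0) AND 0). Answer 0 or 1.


Step 1: Evaluate inner node
  1 OR 0 = 1
Step 2: Evaluate next node
  1 OR 0 = 1
Step 3: Evaluate root node
  1 AND 0 = 0

0


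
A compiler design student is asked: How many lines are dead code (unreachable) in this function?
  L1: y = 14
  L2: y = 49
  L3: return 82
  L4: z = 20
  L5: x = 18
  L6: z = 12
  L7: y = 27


Analyzing control flow:
  L1: reachable (before return)
  L2: reachable (before return)
  L3: reachable (return statement)
  L4: DEAD (after return at L3)
  L5: DEAD (after return at L3)
  L6: DEAD (after return at L3)
  L7: DEAD (after return at L3)
Return at L3, total lines = 7
Dead lines: L4 through L7
Count: 4

4


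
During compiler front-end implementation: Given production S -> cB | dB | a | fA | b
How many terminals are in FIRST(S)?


Production: S -> cB | dB | a | fA | b
Examining each alternative for leading terminals:
  S -> cB : first terminal = 'c'
  S -> dB : first terminal = 'd'
  S -> a : first terminal = 'a'
  S -> fA : first terminal = 'f'
  S -> b : first terminal = 'b'
FIRST(S) = {a, b, c, d, f}
Count: 5

5


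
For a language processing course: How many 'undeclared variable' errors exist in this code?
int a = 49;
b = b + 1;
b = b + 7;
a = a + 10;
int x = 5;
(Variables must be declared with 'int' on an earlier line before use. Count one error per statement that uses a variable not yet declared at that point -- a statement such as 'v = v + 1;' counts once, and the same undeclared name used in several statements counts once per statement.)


Scanning code line by line:
  Line 1: declare 'a' -> declared = ['a']
  Line 2: use 'b' -> ERROR (undeclared)
  Line 3: use 'b' -> ERROR (undeclared)
  Line 4: use 'a' -> OK (declared)
  Line 5: declare 'x' -> declared = ['a', 'x']
Total undeclared variable errors: 2

2


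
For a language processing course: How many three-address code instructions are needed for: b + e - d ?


Expression: b + e - d
Generating three-address code (respecting * over +/- precedence):
  Instruction 1: t1 = b + e
  Instruction 2: t2 = t1 - d
Total instructions: 2

2


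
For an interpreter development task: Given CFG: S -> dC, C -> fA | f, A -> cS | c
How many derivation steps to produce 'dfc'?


Grammar: S -> dC, C -> fA | f, A -> cS | c
Deriving 'dfc':
Step 1: S -> dC => dC
Step 2: C -> fA => dfA
Step 3: A -> c => dfc
Total derivation steps: 3

3


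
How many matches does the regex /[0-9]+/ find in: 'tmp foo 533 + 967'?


Pattern: /[0-9]+/ (int literals)
Input: 'tmp foo 533 + 967'
Scanning for matches:
  Match 1: '533'
  Match 2: '967'
Total matches: 2

2


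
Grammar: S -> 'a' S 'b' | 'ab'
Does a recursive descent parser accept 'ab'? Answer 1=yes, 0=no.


Grammar accepts strings of the form a^n b^n (n >= 1)
Word: 'ab'
Counting: 1 a's and 1 b's
Check: 1 == 1? Yes
Derivation (S -> aSb applied 0 time(s), then S -> ab): S => ab
Accepted

1


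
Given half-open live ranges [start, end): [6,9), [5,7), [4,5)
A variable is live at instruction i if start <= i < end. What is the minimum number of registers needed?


Live ranges:
  Var0: [6, 9)
  Var1: [5, 7)
  Var2: [4, 5)
Sweep-line events (position, delta, active):
  pos=4 start -> active=1
  pos=5 end -> active=0
  pos=5 start -> active=1
  pos=6 start -> active=2
  pos=7 end -> active=1
  pos=9 end -> active=0
Maximum simultaneous active: 2
Minimum registers needed: 2

2


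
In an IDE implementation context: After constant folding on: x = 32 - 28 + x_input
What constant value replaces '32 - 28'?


Identifying constant sub-expression:
  Original: x = 32 - 28 + x_input
  32 and 28 are both compile-time constants
  Evaluating: 32 - 28 = 4
  After folding: x = 4 + x_input

4


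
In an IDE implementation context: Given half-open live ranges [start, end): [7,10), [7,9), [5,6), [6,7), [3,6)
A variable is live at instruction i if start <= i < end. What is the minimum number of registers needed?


Live ranges:
  Var0: [7, 10)
  Var1: [7, 9)
  Var2: [5, 6)
  Var3: [6, 7)
  Var4: [3, 6)
Sweep-line events (position, delta, active):
  pos=3 start -> active=1
  pos=5 start -> active=2
  pos=6 end -> active=1
  pos=6 end -> active=0
  pos=6 start -> active=1
  pos=7 end -> active=0
  pos=7 start -> active=1
  pos=7 start -> active=2
  pos=9 end -> active=1
  pos=10 end -> active=0
Maximum simultaneous active: 2
Minimum registers needed: 2

2


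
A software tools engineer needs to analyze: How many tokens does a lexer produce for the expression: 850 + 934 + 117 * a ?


Scanning '850 + 934 + 117 * a'
Token 1: '850' -> integer_literal
Token 2: '+' -> operator
Token 3: '934' -> integer_literal
Token 4: '+' -> operator
Token 5: '117' -> integer_literal
Token 6: '*' -> operator
Token 7: 'a' -> identifier
Total tokens: 7

7


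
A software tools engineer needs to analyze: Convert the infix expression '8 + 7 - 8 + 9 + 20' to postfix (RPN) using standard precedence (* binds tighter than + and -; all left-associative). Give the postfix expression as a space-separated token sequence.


Applying the shunting-yard algorithm:
  Operand 8 -> output
  Push '+' onto operator stack -> op-stack: [+]
  Operand 7 -> output
  See '-' (prec 1); top '+' (prec 1) >= it -> pop '+' to output
  Push '-' onto operator stack -> op-stack: [-]
  Operand 8 -> output
  See '+' (prec 1); top '-' (prec 1) >= it -> pop '-' to output
  Push '+' onto operator stack -> op-stack: [+]
  Operand 9 -> output
  See '+' (prec 1); top '+' (prec 1) >= it -> pop '+' to output
  Push '+' onto operator stack -> op-stack: [+]
  Operand 20 -> output
  End of input: pop '+' to output
Postfix result: 8 7 + 8 - 9 + 20 +

8 7 + 8 - 9 + 20 +


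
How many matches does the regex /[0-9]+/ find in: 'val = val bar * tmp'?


Pattern: /[0-9]+/ (int literals)
Input: 'val = val bar * tmp'
Scanning for matches:
Total matches: 0

0


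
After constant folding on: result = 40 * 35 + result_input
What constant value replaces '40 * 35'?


Identifying constant sub-expression:
  Original: result = 40 * 35 + result_input
  40 and 35 are both compile-time constants
  Evaluating: 40 * 35 = 1400
  After folding: result = 1400 + result_input

1400


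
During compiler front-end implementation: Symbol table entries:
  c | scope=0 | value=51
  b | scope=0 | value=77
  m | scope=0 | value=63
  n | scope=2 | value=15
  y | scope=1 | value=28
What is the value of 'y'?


Searching symbol table for 'y':
  c | scope=0 | value=51
  b | scope=0 | value=77
  m | scope=0 | value=63
  n | scope=2 | value=15
  y | scope=1 | value=28 <- MATCH
Found 'y' at scope 1 with value 28

28


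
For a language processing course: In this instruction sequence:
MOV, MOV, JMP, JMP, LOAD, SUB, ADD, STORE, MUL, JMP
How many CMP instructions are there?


Scanning instruction sequence for CMP:
  Position 1: MOV
  Position 2: MOV
  Position 3: JMP
  Position 4: JMP
  Position 5: LOAD
  Position 6: SUB
  Position 7: ADD
  Position 8: STORE
  Position 9: MUL
  Position 10: JMP
Matches at positions: []
Total CMP count: 0

0


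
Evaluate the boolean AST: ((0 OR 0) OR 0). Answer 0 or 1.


Step 1: Evaluate inner node
  0 OR 0 = 0
Step 2: Evaluate root node
  0 OR 0 = 0

0


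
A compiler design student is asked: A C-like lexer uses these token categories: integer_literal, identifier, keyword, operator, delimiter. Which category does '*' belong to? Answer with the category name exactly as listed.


Token: '*'
Checking categories:
  identifier: no
  integer_literal: no
  operator: YES
  keyword: no
  delimiter: no
Category: operator

operator


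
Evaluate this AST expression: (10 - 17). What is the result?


Expression: (10 - 17)
Evaluating step by step:
  10 - 17 = -7
Result: -7

-7


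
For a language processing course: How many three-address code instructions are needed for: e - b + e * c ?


Expression: e - b + e * c
Generating three-address code (respecting * over +/- precedence):
  Instruction 1: t1 = e * c
  Instruction 2: t2 = e - b
  Instruction 3: t3 = t2 + t1
Total instructions: 3

3


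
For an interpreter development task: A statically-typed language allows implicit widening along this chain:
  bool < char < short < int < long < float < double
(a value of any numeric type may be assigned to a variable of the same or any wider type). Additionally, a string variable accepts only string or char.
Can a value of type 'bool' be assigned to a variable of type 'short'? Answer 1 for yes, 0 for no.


Target variable type: short
Source value type: bool
Numeric ranks: bool=0, short=2
Widening allowed iff rank(source) <= rank(target): 0 <= 2? Yes
Result: 1

1
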